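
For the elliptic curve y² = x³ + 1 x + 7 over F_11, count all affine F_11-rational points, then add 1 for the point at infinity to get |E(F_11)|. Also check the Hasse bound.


Affine points = {(1, 3), (1, 8), (3, 2), (3, 9), (4, 3), (4, 8), (5, 4), (5, 7), (6, 3), (6, 8), (7, 4), (7, 7), (10, 4), (10, 7)}; affine count = 14; |E(F_11)| = 15.

Discriminant check: Δ ∝ 4a³ + 27b² = 4·1³ + 27·7² = 4·1 + 27·49 ≡ 7 (mod 11). Nonzero ⇒ E is nonsingular.
For each x ∈ F_11, compute rhs = x³ + 1·x + 7 mod 11, then count y ∈ F_11 with y² ≡ rhs.
  x = 0: rhs = 7, matching y values: none (0 points).
  x = 1: rhs = 9, matching y values: 3, 8 (2 points).
  x = 2: rhs = 6, matching y values: none (0 points).
  x = 3: rhs = 4, matching y values: 2, 9 (2 points).
  x = 4: rhs = 9, matching y values: 3, 8 (2 points).
  x = 5: rhs = 5, matching y values: 4, 7 (2 points).
  x = 6: rhs = 9, matching y values: 3, 8 (2 points).
  x = 7: rhs = 5, matching y values: 4, 7 (2 points).
  x = 8: rhs = 10, matching y values: none (0 points).
  x = 9: rhs = 8, matching y values: none (0 points).
  x = 10: rhs = 5, matching y values: 4, 7 (2 points).
Total affine count: 14.
Full point count |E(F_11)| = 14 + 1 = 15.
Hasse bound: |15 − (11+1)| = |3| = 3 ≤ 2√11 ≈ 6.6332 ✓.


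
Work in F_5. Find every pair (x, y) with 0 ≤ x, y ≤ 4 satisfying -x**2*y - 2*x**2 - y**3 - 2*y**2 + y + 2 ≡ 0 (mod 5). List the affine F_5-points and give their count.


Affine F_5-points: {(0, 1), (0, 3), (0, 4), (1, 0), (1, 3), (2, 3), (3, 3), (4, 0), (4, 3)}; count = 9.

For each of the 25 pairs (x, y) ∈ F_5², evaluate f(x, y) mod 5. Record the zeros.
  x = 0: [0↦2, 1↦0, 2↦3, 3↦0, 4↦0]  zeros at y ∈ {1, 3, 4}
  x = 1: [0↦0, 1↦2, 2↦4, 3↦0, 4↦4]  zeros at y ∈ {0, 3}
  x = 2: [0↦4, 1↦3, 2↦2, 3↦0, 4↦1]  zeros at y ∈ {3}
  x = 3: [0↦4, 1↦3, 2↦2, 3↦0, 4↦1]  zeros at y ∈ {3}
  x = 4: [0↦0, 1↦2, 2↦4, 3↦0, 4↦4]  zeros at y ∈ {0, 3}
Collecting zeros: affine points = {(0, 1), (0, 3), (0, 4), (1, 0), (1, 3), (2, 3), (3, 3), (4, 0), (4, 3)}.
Total count |C(F_5)_aff| = 9.


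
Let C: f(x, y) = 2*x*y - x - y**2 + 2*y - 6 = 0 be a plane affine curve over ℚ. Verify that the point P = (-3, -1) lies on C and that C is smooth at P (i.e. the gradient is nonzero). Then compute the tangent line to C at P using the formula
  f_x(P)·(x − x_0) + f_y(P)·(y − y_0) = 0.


Tangent line at P: -3*x - 2*y - 11 = 0.

Step 1: f(-3, -1) = 0, so P lies on C.
Step 2: partial derivatives
  f_x(x, y) = 2*y - 1, f_y(x, y) = 2*x - 2*y + 2.
  f_x(P) = -3, f_y(P) = -2 (gradient nonzero, so P is smooth).
Step 3: tangent line at P: -3·(x − -3) + -2·(y − -1) = 0.
Expanding: -3*x - 2*y - 11 = 0.


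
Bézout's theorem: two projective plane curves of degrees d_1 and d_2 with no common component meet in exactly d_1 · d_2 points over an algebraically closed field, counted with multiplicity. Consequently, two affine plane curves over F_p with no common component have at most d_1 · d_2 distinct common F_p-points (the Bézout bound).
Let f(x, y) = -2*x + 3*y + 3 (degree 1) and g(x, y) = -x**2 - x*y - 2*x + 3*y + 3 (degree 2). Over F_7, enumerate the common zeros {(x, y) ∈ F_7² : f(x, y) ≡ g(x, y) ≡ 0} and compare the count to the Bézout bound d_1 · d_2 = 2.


Common zeros: {(0, 6), (2, 5)}; count = 2; Bézout bound = 2.

deg(f) = 1, deg(g) = 2, so Bézout bound = 2.
Scan x ∈ F_7. For each x, list the y ∈ F_7 with f(x, y) ≡ 0 and those with g(x, y) ≡ 0 (mod 7); the common zeros in that column are the intersection.
  x = 0: f ≡ 0 at y ∈ {6}; g ≡ 0 at y ∈ {6}; common: {6}.
  x = 1: f ≡ 0 at y ∈ {2}; g ≡ 0 at y ∈ {0}; common: ∅.
  x = 2: f ≡ 0 at y ∈ {5}; g ≡ 0 at y ∈ {5}; common: {5}.
  x = 3: f ≡ 0 at y ∈ {1}; g ≡ 0 at y ∈ ∅; common: ∅.
  x = 4: f ≡ 0 at y ∈ {4}; g ≡ 0 at y ∈ {0}; common: ∅.
  x = 5: f ≡ 0 at y ∈ {0}; g ≡ 0 at y ∈ {5}; common: ∅.
  x = 6: f ≡ 0 at y ∈ {3}; g ≡ 0 at y ∈ {6}; common: ∅.
Collecting: common zeros = {(0, 6), (2, 5)}, so the count is 2.
Comparison with the Bézout bound: 2 ≤ 2 = deg(f)·deg(g), as expected for curves with no common component (the bound is attained).


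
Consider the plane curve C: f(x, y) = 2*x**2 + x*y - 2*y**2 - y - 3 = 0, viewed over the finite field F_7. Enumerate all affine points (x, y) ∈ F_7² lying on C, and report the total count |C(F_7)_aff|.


Affine F_7-points: {(5, 1)}; count = 1.

For each of the 49 pairs (x, y) ∈ F_7², evaluate f(x, y) mod 7. Record the zeros.
  x = 0: [0↦4, 1↦1, 2↦1, 3↦4, 4↦3, 5↦5, 6↦3]  zeros at y ∈ ∅
  x = 1: [0↦6, 1↦4, 2↦5, 3↦2, 4↦2, 5↦5, 6↦4]  zeros at y ∈ ∅
  x = 2: [0↦5, 1↦4, 2↦6, 3↦4, 4↦5, 5↦2, 6↦2]  zeros at y ∈ ∅
  x = 3: [0↦1, 1↦1, 2↦4, 3↦3, 4↦5, 5↦3, 6↦4]  zeros at y ∈ ∅
  x = 4: [0↦1, 1↦2, 2↦6, 3↦6, 4↦2, 5↦1, 6↦3]  zeros at y ∈ ∅
  x = 5: [0↦5, 1↦0, 2↦5, 3↦6, 4↦3, 5↦3, 6↦6]  zeros at y ∈ {1}
  x = 6: [0↦6, 1↦2, 2↦1, 3↦3, 4↦1, 5↦2, 6↦6]  zeros at y ∈ ∅
Collecting zeros: affine points = {(5, 1)}.
Total count |C(F_7)_aff| = 1.


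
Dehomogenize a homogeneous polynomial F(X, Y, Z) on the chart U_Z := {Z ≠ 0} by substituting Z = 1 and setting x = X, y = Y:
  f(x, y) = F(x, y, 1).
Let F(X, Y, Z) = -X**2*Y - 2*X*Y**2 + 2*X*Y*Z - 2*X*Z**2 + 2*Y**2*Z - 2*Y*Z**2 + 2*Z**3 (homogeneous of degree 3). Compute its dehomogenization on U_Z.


f(x, y) = -x**2*y - 2*x*y**2 + 2*x*y - 2*x + 2*y**2 - 2*y + 2

On U_Z we set Z = 1. Each monomial c·X^i·Y^j·Z^k in F becomes c·x^i·y^j·1^k = c·x^i·y^j.
Substituting Z = 1: F(X, Y, 1) = -x**2*y - 2*x*y**2 + 2*x*y - 2*x + 2*y**2 - 2*y + 2.
Note: deg(f) ≤ deg(F) = 3; strict inequality happens when F is divisible by Z (lost terms).


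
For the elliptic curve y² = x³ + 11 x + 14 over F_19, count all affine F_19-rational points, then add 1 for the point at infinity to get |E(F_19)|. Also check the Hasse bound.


Affine points = {(1, 8), (1, 11), (2, 5), (2, 14), (3, 6), (3, 13), (5, 2), (5, 17), (6, 7), (6, 12), (7, 4), (7, 15), (8, 5), (8, 14), (9, 5), (9, 14), (13, 6), (13, 13), (14, 9), (14, 10), (15, 1), (15, 18), (16, 7), (16, 12)}; affine count = 24; |E(F_19)| = 25.

Discriminant check: Δ ∝ 4a³ + 27b² = 4·11³ + 27·14² = 4·1331 + 27·196 ≡ 14 (mod 19). Nonzero ⇒ E is nonsingular.
For each x ∈ F_19, compute rhs = x³ + 11·x + 14 mod 19, then count y ∈ F_19 with y² ≡ rhs.
  x = 0: rhs = 14, matching y values: none (0 points).
  x = 1: rhs = 7, matching y values: 8, 11 (2 points).
  x = 2: rhs = 6, matching y values: 5, 14 (2 points).
  x = 3: rhs = 17, matching y values: 6, 13 (2 points).
  x = 4: rhs = 8, matching y values: none (0 points).
  x = 5: rhs = 4, matching y values: 2, 17 (2 points).
  x = 6: rhs = 11, matching y values: 7, 12 (2 points).
  x = 7: rhs = 16, matching y values: 4, 15 (2 points).
  x = 8: rhs = 6, matching y values: 5, 14 (2 points).
  x = 9: rhs = 6, matching y values: 5, 14 (2 points).
  x = 10: rhs = 3, matching y values: none (0 points).
  x = 11: rhs = 3, matching y values: none (0 points).
  x = 12: rhs = 12, matching y values: none (0 points).
  x = 13: rhs = 17, matching y values: 6, 13 (2 points).
  x = 14: rhs = 5, matching y values: 9, 10 (2 points).
  x = 15: rhs = 1, matching y values: 1, 18 (2 points).
  x = 16: rhs = 11, matching y values: 7, 12 (2 points).
  x = 17: rhs = 3, matching y values: none (0 points).
  x = 18: rhs = 2, matching y values: none (0 points).
Total affine count: 24.
Full point count |E(F_19)| = 24 + 1 = 25.
Hasse bound: |25 − (19+1)| = |5| = 5 ≤ 2√19 ≈ 8.7178 ✓.


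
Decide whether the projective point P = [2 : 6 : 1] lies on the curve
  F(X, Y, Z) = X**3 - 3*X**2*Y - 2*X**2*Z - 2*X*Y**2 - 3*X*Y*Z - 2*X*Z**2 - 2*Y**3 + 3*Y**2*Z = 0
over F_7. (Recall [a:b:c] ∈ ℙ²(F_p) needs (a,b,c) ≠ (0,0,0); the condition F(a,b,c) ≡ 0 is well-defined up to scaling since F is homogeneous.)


F(2,6,1) ≡ 1 (mod 7); P is NOT on the curve.

Evaluate F(2, 6, 1) term-by-term (mod 7).
  X**3 ↦ 1·8·1·1 = 8
  -3*X**2*Y ↦ -3·4·6·1 = -72
  -2*X**2*Z ↦ -2·4·1·1 = -8
  -2*X*Y**2 ↦ -2·2·36·1 = -144
  -3*X*Y*Z ↦ -3·2·6·1 = -36
  -2*X*Z**2 ↦ -2·2·1·1 = -4
  -2*Y**3 ↦ -2·1·216·1 = -432
  3*Y**2*Z ↦ 3·1·36·1 = 108
Sum: F(2, 6, 1) = (8) + (-72) + (-8) + (-144) + (-36) + (-4) + (-432) + (108) = -580.
Reducing mod 7: -580 ≡ 1 (mod 7).
Since F(a, b, c) ≡ 1 ≠ 0 (mod 7), P does NOT lie on the curve.


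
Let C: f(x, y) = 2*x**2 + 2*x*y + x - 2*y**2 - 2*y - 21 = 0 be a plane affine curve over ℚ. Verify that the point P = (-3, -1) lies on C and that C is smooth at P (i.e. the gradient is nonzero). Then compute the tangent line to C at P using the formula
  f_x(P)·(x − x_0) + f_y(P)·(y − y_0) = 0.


Tangent line at P: -13*x - 4*y - 43 = 0.

Step 1: f(-3, -1) = 0, so P lies on C.
Step 2: partial derivatives
  f_x(x, y) = 4*x + 2*y + 1, f_y(x, y) = 2*x - 4*y - 2.
  f_x(P) = -13, f_y(P) = -4 (gradient nonzero, so P is smooth).
Step 3: tangent line at P: -13·(x − -3) + -4·(y − -1) = 0.
Expanding: -13*x - 4*y - 43 = 0.


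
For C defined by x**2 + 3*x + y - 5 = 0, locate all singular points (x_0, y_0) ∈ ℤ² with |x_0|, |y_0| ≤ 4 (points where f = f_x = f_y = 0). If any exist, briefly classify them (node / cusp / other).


No singular points in the scanned grid; C is smooth there.

Compute partial derivatives:
  f_x = 2*x + 3.
  f_y = 1.
f_y = 1 is a nonzero constant, so f_y never vanishes: no point (x, y) can satisfy f = f_x = f_y = 0. In particular no (x, y) ∈ {−4, ..., 4}² is singular; the curve is smooth.


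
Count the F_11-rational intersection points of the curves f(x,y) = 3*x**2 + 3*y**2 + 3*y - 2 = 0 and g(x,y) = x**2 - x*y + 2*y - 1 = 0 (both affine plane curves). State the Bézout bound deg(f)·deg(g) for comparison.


Common zeros: ∅; count = 0; Bézout bound = 4.

deg(f) = 2, deg(g) = 2, so Bézout bound = 4.
Scan x ∈ F_11. For each x, list the y ∈ F_11 with f(x, y) ≡ 0 and those with g(x, y) ≡ 0 (mod 11); the common zeros in that column are the intersection.
  x = 0: f ≡ 0 at y ∈ {5}; g ≡ 0 at y ∈ {6}; common: ∅.
  x = 1: f ≡ 0 at y ∈ ∅; g ≡ 0 at y ∈ {0}; common: ∅.
  x = 2: f ≡ 0 at y ∈ ∅; g ≡ 0 at y ∈ ∅; common: ∅.
  x = 3: f ≡ 0 at y ∈ ∅; g ≡ 0 at y ∈ {8}; common: ∅.
  x = 4: f ≡ 0 at y ∈ ∅; g ≡ 0 at y ∈ {2}; common: ∅.
  x = 5: f ≡ 0 at y ∈ ∅; g ≡ 0 at y ∈ {8}; common: ∅.
  x = 6: f ≡ 0 at y ∈ ∅; g ≡ 0 at y ∈ {6}; common: ∅.
  x = 7: f ≡ 0 at y ∈ ∅; g ≡ 0 at y ∈ {3}; common: ∅.
  x = 8: f ≡ 0 at y ∈ ∅; g ≡ 0 at y ∈ {5}; common: ∅.
  x = 9: f ≡ 0 at y ∈ ∅; g ≡ 0 at y ∈ {2}; common: ∅.
  x = 10: f ≡ 0 at y ∈ ∅; g ≡ 0 at y ∈ {0}; common: ∅.
Collecting: common zeros = ∅, so the count is 0.
Comparison with the Bézout bound: 0 ≤ 4 = deg(f)·deg(g), as expected for curves with no common component (the affine F_11-count falls short of the bound because intersections may lie at infinity, over extension fields, or carry multiplicity).


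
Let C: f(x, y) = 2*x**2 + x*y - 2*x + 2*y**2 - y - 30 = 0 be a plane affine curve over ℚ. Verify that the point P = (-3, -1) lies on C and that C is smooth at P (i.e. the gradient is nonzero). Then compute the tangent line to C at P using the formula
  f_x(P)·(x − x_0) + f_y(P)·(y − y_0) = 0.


Tangent line at P: -15*x - 8*y - 53 = 0.

Step 1: f(-3, -1) = 0, so P lies on C.
Step 2: partial derivatives
  f_x(x, y) = 4*x + y - 2, f_y(x, y) = x + 4*y - 1.
  f_x(P) = -15, f_y(P) = -8 (gradient nonzero, so P is smooth).
Step 3: tangent line at P: -15·(x − -3) + -8·(y − -1) = 0.
Expanding: -15*x - 8*y - 53 = 0.


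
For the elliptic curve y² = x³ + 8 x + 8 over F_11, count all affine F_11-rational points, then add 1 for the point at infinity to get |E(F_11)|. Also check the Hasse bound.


Affine points = {(3, 2), (3, 9), (4, 4), (4, 7), (7, 0), (8, 1), (8, 10)}; affine count = 7; |E(F_11)| = 8.

Discriminant check: Δ ∝ 4a³ + 27b² = 4·8³ + 27·8² = 4·512 + 27·64 ≡ 3 (mod 11). Nonzero ⇒ E is nonsingular.
For each x ∈ F_11, compute rhs = x³ + 8·x + 8 mod 11, then count y ∈ F_11 with y² ≡ rhs.
  x = 0: rhs = 8, matching y values: none (0 points).
  x = 1: rhs = 6, matching y values: none (0 points).
  x = 2: rhs = 10, matching y values: none (0 points).
  x = 3: rhs = 4, matching y values: 2, 9 (2 points).
  x = 4: rhs = 5, matching y values: 4, 7 (2 points).
  x = 5: rhs = 8, matching y values: none (0 points).
  x = 6: rhs = 8, matching y values: none (0 points).
  x = 7: rhs = 0, matching y values: 0 (1 points).
  x = 8: rhs = 1, matching y values: 1, 10 (2 points).
  x = 9: rhs = 6, matching y values: none (0 points).
  x = 10: rhs = 10, matching y values: none (0 points).
Total affine count: 7.
Full point count |E(F_11)| = 7 + 1 = 8.
Hasse bound: |8 − (11+1)| = |-4| = 4 ≤ 2√11 ≈ 6.6332 ✓.


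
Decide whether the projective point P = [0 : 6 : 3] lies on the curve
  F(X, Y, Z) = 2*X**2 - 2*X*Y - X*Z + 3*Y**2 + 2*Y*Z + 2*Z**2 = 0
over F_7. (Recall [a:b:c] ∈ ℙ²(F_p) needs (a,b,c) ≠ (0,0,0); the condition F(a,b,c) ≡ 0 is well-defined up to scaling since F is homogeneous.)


F(0,6,3) ≡ 1 (mod 7); P is NOT on the curve.

Evaluate F(0, 6, 3) term-by-term (mod 7).
  2*X**2 ↦ 2·0·1·1 = 0
  -2*X*Y ↦ -2·0·6·1 = 0
  -X*Z ↦ -1·0·1·3 = 0
  3*Y**2 ↦ 3·1·36·1 = 108
  2*Y*Z ↦ 2·1·6·3 = 36
  2*Z**2 ↦ 2·1·1·9 = 18
Sum: F(0, 6, 3) = (0) + (0) + (0) + (108) + (36) + (18) = 162.
Reducing mod 7: 162 ≡ 1 (mod 7).
Since F(a, b, c) ≡ 1 ≠ 0 (mod 7), P does NOT lie on the curve.


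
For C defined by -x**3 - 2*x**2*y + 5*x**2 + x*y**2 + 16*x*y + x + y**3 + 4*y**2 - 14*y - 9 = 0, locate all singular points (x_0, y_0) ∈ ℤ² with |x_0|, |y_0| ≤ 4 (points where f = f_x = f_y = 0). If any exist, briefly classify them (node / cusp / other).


Singular points: {(3, -2)}; classification: cusp.

Compute partial derivatives:
  f_x = -3*x**2 - 4*x*y + 10*x + y**2 + 16*y + 1.
  f_y = -2*x**2 + 2*x*y + 16*x + 3*y**2 + 8*y - 14.
Scan x_0 ∈ {−4, ..., 4}. For each x_0, f_y(x_0, y) is a polynomial in y; find its integer roots y ∈ {−4, ..., 4}, then test f_x and f at those candidates.
  x = -4: f_y(-4, y) = 3*y**2 - 110; no integer root y with |y| ≤ 4.
  x = -3: f_y(-3, y) = 3*y**2 + 2*y - 80; no integer root y with |y| ≤ 4.
  x = -2: f_y(-2, y) = 3*y**2 + 4*y - 54; no integer root y with |y| ≤ 4.
  x = -1: f_y(-1, y) = 3*y**2 + 6*y - 32; no integer root y with |y| ≤ 4.
  x = 0: f_y(0, y) = 3*y**2 + 8*y - 14; no integer root y with |y| ≤ 4.
  x = 1: f_y(1, y) = 3*y**2 + 10*y; vanishes at y ∈ {0}. (1, 0): f_x = 8 ≠ 0.
  x = 2: f_y(2, y) = 3*y**2 + 12*y + 10; no integer root y with |y| ≤ 4.
  x = 3: f_y(3, y) = 3*y**2 + 14*y + 16; vanishes at y ∈ {-2}. (3, -2): f_x = 0, f = 0 — SINGULAR.
  x = 4: f_y(4, y) = 3*y**2 + 16*y + 18; no integer root y with |y| ≤ 4.
Only singular point on the grid: (3, -2).
Classify: substitute x = 3 + u, y = -2 + v and expand: f = -u**3 - 2*u**2*v + u*v**2 + v**3 + v**2.
No constant or linear terms (consistent with a singular point). Quadratic part: v**2. Cubic part: -u**3 - 2*u**2*v + u*v**2 + v**3.
The quadratic part v**2 is a perfect square, so there is a single (double) tangent line v = 0, i.e. y = -2. Restricting the cubic part to that line (v = 0) leaves -u**3 ≠ 0, so f is not divisible by v and the branch is v² ≈ u**3 to lowest order — this is a cusp.
Classification: cusp.


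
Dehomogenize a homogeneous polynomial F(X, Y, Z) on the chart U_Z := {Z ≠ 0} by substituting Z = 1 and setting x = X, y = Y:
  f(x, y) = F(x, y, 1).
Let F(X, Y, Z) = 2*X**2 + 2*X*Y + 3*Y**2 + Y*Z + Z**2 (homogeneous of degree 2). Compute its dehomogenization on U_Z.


f(x, y) = 2*x**2 + 2*x*y + 3*y**2 + y + 1

On U_Z we set Z = 1. Each monomial c·X^i·Y^j·Z^k in F becomes c·x^i·y^j·1^k = c·x^i·y^j.
Substituting Z = 1: F(X, Y, 1) = 2*x**2 + 2*x*y + 3*y**2 + y + 1.
Note: deg(f) ≤ deg(F) = 2; strict inequality happens when F is divisible by Z (lost terms).


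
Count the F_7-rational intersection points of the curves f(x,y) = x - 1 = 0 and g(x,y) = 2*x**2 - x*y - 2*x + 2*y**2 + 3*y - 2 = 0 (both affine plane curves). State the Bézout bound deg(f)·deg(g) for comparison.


Common zeros: ∅; count = 0; Bézout bound = 2.

deg(f) = 1, deg(g) = 2, so Bézout bound = 2.
Scan x ∈ F_7. For each x, list the y ∈ F_7 with f(x, y) ≡ 0 and those with g(x, y) ≡ 0 (mod 7); the common zeros in that column are the intersection.
  x = 0: f ≡ 0 at y ∈ ∅; g ≡ 0 at y ∈ {4, 5}; common: ∅.
  x = 1: f ≡ 0 at y ∈ {0, 1, 2, 3, 4, 5, 6}; g ≡ 0 at y ∈ ∅; common: ∅.
  x = 2: f ≡ 0 at y ∈ ∅; g ≡ 0 at y ∈ ∅; common: ∅.
  x = 3: f ≡ 0 at y ∈ ∅; g ≡ 0 at y ∈ {3, 4}; common: ∅.
  x = 4: f ≡ 0 at y ∈ ∅; g ≡ 0 at y ∈ {2}; common: ∅.
  x = 5: f ≡ 0 at y ∈ ∅; g ≡ 0 at y ∈ {2, 6}; common: ∅.
  x = 6: f ≡ 0 at y ∈ ∅; g ≡ 0 at y ∈ {6}; common: ∅.
Collecting: common zeros = ∅, so the count is 0.
Comparison with the Bézout bound: 0 ≤ 2 = deg(f)·deg(g), as expected for curves with no common component (the affine F_7-count falls short of the bound because intersections may lie at infinity, over extension fields, or carry multiplicity).


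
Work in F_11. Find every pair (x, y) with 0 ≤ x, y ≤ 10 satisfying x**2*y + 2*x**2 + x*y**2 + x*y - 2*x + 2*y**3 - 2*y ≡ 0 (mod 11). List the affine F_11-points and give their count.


Affine F_11-points: {(0, 0), (0, 1), (0, 10), (1, 0), (1, 5), (2, 3), (2, 8), (2, 10), (5, 2), (6, 5), (6, 7), (7, 3), (10, 7)}; count = 13.

For each of the 121 pairs (x, y) ∈ F_11², evaluate f(x, y) mod 11. Record the zeros.
  x = 0: [0↦0, 1↦0, 2↦1, 3↦4, 4↦10, 5↦9, 6↦2, 7↦1, 8↦7, 9↦10, 10↦0]  zeros at y ∈ {0, 1, 10}
  x = 1: [0↦0, 1↦3, 2↦9, 3↦8, 4↦1, 5↦0, 6↦6, 7↦9, 8↦10, 9↦10, 10↦10]  zeros at y ∈ {0, 5}
  x = 2: [0↦4, 1↦1, 2↦3, 3↦0, 4↦4, 5↦5, 6↦4, 7↦2, 8↦0, 9↦10, 10↦0]  zeros at y ∈ {3, 8, 10}
  x = 3: [0↦1, 1↦5, 2↦5, 3↦2, 4↦8, 5↦2, 6↦7, 7↦2, 8↦10, 9↦10, 10↦3]  zeros at y ∈ ∅
  x = 4: [0↦2, 1↦4, 2↦4, 3↦3, 4↦2, 5↦2, 6↦4, 7↦9, 8↦7, 9↦10, 10↦8]  zeros at y ∈ ∅
  x = 5: [0↦7, 1↦9, 2↦0, 3↦3, 4↦8, 5↦5, 6↦6, 7↦1, 8↦2, 9↦10, 10↦4]  zeros at y ∈ {2}
  x = 6: [0↦5, 1↦9, 2↦4, 3↦2, 4↦4, 5↦0, 6↦2, 7↦0, 8↦6, 9↦10, 10↦2]  zeros at y ∈ {5, 7}
  x = 7: [0↦7, 1↦4, 2↦5, 3↦0, 4↦1, 5↦9, 6↦3, 7↦6, 8↦8, 9↦10, 10↦2]  zeros at y ∈ {3}
  x = 8: [0↦2, 1↦5, 2↦3, 3↦8, 4↦10, 5↦10, 6↦9, 7↦8, 8↦8, 9↦10, 10↦4]  zeros at y ∈ ∅
  x = 9: [0↦1, 1↦1, 2↦9, 3↦4, 4↦9, 5↦3, 6↦9, 7↦6, 8↦6, 9↦10, 10↦8]  zeros at y ∈ ∅
  x = 10: [0↦4, 1↦3, 2↦1, 3↦10, 4↦9, 5↦10, 6↦3, 7↦0, 8↦2, 9↦10, 10↦3]  zeros at y ∈ {7}
Collecting zeros: affine points = {(0, 0), (0, 1), (0, 10), (1, 0), (1, 5), (2, 3), (2, 8), (2, 10), (5, 2), (6, 5), (6, 7), (7, 3), (10, 7)}.
Total count |C(F_11)_aff| = 13.


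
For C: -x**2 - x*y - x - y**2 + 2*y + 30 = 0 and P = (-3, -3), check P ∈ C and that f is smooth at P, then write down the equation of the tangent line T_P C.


Tangent line at P: 8*x + 11*y + 57 = 0.

Step 1: f(-3, -3) = 0, so P lies on C.
Step 2: partial derivatives
  f_x(x, y) = -2*x - y - 1, f_y(x, y) = -x - 2*y + 2.
  f_x(P) = 8, f_y(P) = 11 (gradient nonzero, so P is smooth).
Step 3: tangent line at P: 8·(x − -3) + 11·(y − -3) = 0.
Expanding: 8*x + 11*y + 57 = 0.


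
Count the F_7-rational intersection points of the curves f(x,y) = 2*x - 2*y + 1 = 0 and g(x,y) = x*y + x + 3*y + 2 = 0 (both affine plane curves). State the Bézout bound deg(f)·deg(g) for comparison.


Common zeros: {(0, 4), (6, 3)}; count = 2; Bézout bound = 2.

deg(f) = 1, deg(g) = 2, so Bézout bound = 2.
Scan x ∈ F_7. For each x, list the y ∈ F_7 with f(x, y) ≡ 0 and those with g(x, y) ≡ 0 (mod 7); the common zeros in that column are the intersection.
  x = 0: f ≡ 0 at y ∈ {4}; g ≡ 0 at y ∈ {4}; common: {4}.
  x = 1: f ≡ 0 at y ∈ {5}; g ≡ 0 at y ∈ {1}; common: ∅.
  x = 2: f ≡ 0 at y ∈ {6}; g ≡ 0 at y ∈ {2}; common: ∅.
  x = 3: f ≡ 0 at y ∈ {0}; g ≡ 0 at y ∈ {5}; common: ∅.
  x = 4: f ≡ 0 at y ∈ {1}; g ≡ 0 at y ∈ ∅; common: ∅.
  x = 5: f ≡ 0 at y ∈ {2}; g ≡ 0 at y ∈ {0}; common: ∅.
  x = 6: f ≡ 0 at y ∈ {3}; g ≡ 0 at y ∈ {3}; common: {3}.
Collecting: common zeros = {(0, 4), (6, 3)}, so the count is 2.
Comparison with the Bézout bound: 2 ≤ 2 = deg(f)·deg(g), as expected for curves with no common component (the bound is attained).


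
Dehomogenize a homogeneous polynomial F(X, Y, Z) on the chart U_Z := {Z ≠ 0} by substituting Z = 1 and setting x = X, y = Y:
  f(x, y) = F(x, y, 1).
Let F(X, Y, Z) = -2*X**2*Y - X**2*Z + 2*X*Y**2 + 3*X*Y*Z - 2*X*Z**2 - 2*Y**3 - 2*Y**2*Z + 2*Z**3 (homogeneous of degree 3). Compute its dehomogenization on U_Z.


f(x, y) = -2*x**2*y - x**2 + 2*x*y**2 + 3*x*y - 2*x - 2*y**3 - 2*y**2 + 2

On U_Z we set Z = 1. Each monomial c·X^i·Y^j·Z^k in F becomes c·x^i·y^j·1^k = c·x^i·y^j.
Substituting Z = 1: F(X, Y, 1) = -2*x**2*y - x**2 + 2*x*y**2 + 3*x*y - 2*x - 2*y**3 - 2*y**2 + 2.
Note: deg(f) ≤ deg(F) = 3; strict inequality happens when F is divisible by Z (lost terms).


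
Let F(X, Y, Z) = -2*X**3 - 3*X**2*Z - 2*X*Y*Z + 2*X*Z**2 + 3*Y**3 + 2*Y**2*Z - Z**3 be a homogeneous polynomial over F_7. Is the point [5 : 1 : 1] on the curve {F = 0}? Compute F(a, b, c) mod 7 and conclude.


F(5,1,1) ≡ 1 (mod 7); P is NOT on the curve.

Evaluate F(5, 1, 1) term-by-term (mod 7).
  -2*X**3 ↦ -2·125·1·1 = -250
  -3*X**2*Z ↦ -3·25·1·1 = -75
  -2*X*Y*Z ↦ -2·5·1·1 = -10
  2*X*Z**2 ↦ 2·5·1·1 = 10
  3*Y**3 ↦ 3·1·1·1 = 3
  2*Y**2*Z ↦ 2·1·1·1 = 2
  -Z**3 ↦ -1·1·1·1 = -1
Sum: F(5, 1, 1) = (-250) + (-75) + (-10) + (10) + (3) + (2) + (-1) = -321.
Reducing mod 7: -321 ≡ 1 (mod 7).
Since F(a, b, c) ≡ 1 ≠ 0 (mod 7), P does NOT lie on the curve.


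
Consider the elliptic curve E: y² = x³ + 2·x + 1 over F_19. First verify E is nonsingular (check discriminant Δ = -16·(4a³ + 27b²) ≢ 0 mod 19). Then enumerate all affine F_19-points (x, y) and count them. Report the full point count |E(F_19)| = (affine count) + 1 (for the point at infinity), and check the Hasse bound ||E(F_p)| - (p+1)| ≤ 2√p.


Affine points = {(0, 1), (0, 18), (1, 2), (1, 17), (4, 4), (4, 15), (6, 1), (6, 18), (7, 4), (7, 15), (8, 4), (8, 15), (9, 8), (9, 11), (11, 9), (11, 10), (12, 9), (12, 10), (13, 1), (13, 18), (15, 9), (15, 10), (16, 5), (16, 14), (18, 6), (18, 13)}; affine count = 26; |E(F_19)| = 27.

Discriminant check: Δ ∝ 4a³ + 27b² = 4·2³ + 27·1² = 4·8 + 27·1 ≡ 2 (mod 19). Nonzero ⇒ E is nonsingular.
For each x ∈ F_19, compute rhs = x³ + 2·x + 1 mod 19, then count y ∈ F_19 with y² ≡ rhs.
  x = 0: rhs = 1, matching y values: 1, 18 (2 points).
  x = 1: rhs = 4, matching y values: 2, 17 (2 points).
  x = 2: rhs = 13, matching y values: none (0 points).
  x = 3: rhs = 15, matching y values: none (0 points).
  x = 4: rhs = 16, matching y values: 4, 15 (2 points).
  x = 5: rhs = 3, matching y values: none (0 points).
  x = 6: rhs = 1, matching y values: 1, 18 (2 points).
  x = 7: rhs = 16, matching y values: 4, 15 (2 points).
  x = 8: rhs = 16, matching y values: 4, 15 (2 points).
  x = 9: rhs = 7, matching y values: 8, 11 (2 points).
  x = 10: rhs = 14, matching y values: none (0 points).
  x = 11: rhs = 5, matching y values: 9, 10 (2 points).
  x = 12: rhs = 5, matching y values: 9, 10 (2 points).
  x = 13: rhs = 1, matching y values: 1, 18 (2 points).
  x = 14: rhs = 18, matching y values: none (0 points).
  x = 15: rhs = 5, matching y values: 9, 10 (2 points).
  x = 16: rhs = 6, matching y values: 5, 14 (2 points).
  x = 17: rhs = 8, matching y values: none (0 points).
  x = 18: rhs = 17, matching y values: 6, 13 (2 points).
Total affine count: 26.
Full point count |E(F_19)| = 26 + 1 = 27.
Hasse bound: |27 − (19+1)| = |7| = 7 ≤ 2√19 ≈ 8.7178 ✓.


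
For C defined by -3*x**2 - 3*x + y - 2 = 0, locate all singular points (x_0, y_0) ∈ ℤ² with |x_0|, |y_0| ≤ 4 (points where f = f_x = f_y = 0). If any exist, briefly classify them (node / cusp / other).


No singular points in the scanned grid; C is smooth there.

Compute partial derivatives:
  f_x = -6*x - 3.
  f_y = 1.
f_y = 1 is a nonzero constant, so f_y never vanishes: no point (x, y) can satisfy f = f_x = f_y = 0. In particular no (x, y) ∈ {−4, ..., 4}² is singular; the curve is smooth.


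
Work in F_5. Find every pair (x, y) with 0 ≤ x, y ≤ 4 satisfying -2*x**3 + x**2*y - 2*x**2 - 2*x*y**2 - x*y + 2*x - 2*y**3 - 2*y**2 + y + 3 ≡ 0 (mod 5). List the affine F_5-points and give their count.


Affine F_5-points: {(0, 1), (4, 4)}; count = 2.

For each of the 25 pairs (x, y) ∈ F_5², evaluate f(x, y) mod 5. Record the zeros.
  x = 0: [0↦3, 1↦0, 2↦1, 3↦4, 4↦2]  zeros at y ∈ {1}
  x = 1: [0↦1, 1↦1, 2↦1, 3↦4, 4↦3]  zeros at y ∈ ∅
  x = 2: [0↦3, 1↦3, 2↦4, 3↦4, 4↦1]  zeros at y ∈ ∅
  x = 3: [0↦2, 1↦4, 2↦3, 3↦2, 4↦4]  zeros at y ∈ ∅
  x = 4: [0↦1, 1↦2, 2↦1, 3↦1, 4↦0]  zeros at y ∈ {4}
Collecting zeros: affine points = {(0, 1), (4, 4)}.
Total count |C(F_5)_aff| = 2.


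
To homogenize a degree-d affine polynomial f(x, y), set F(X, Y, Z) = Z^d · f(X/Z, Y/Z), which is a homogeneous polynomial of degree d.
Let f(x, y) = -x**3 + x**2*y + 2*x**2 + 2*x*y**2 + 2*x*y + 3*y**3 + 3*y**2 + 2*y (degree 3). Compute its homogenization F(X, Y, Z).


F(X, Y, Z) = -X**3 + X**2*Y + 2*X**2*Z + 2*X*Y**2 + 2*X*Y*Z + 3*Y**3 + 3*Y**2*Z + 2*Y*Z**2

deg(f) = 3.
Substitute x = X/Z, y = Y/Z into f, then multiply by Z^3.
  monomial -1·x^3·y^0 ↦ -1·X^3·Y^0·Z^0.
  monomial 1·x^2·y^1 ↦ 1·X^2·Y^1·Z^0.
  monomial 2·x^2·y^0 ↦ 2·X^2·Y^0·Z^1.
  monomial 2·x^1·y^2 ↦ 2·X^1·Y^2·Z^0.
  monomial 2·x^1·y^1 ↦ 2·X^1·Y^1·Z^1.
  monomial 3·x^0·y^3 ↦ 3·X^0·Y^3·Z^0.
  monomial 3·x^0·y^2 ↦ 3·X^0·Y^2·Z^1.
  monomial 2·x^0·y^1 ↦ 2·X^0·Y^1·Z^2.
Collecting: F(X, Y, Z) = -X**3 + X**2*Y + 2*X**2*Z + 2*X*Y**2 + 2*X*Y*Z + 3*Y**3 + 3*Y**2*Z + 2*Y*Z**2.


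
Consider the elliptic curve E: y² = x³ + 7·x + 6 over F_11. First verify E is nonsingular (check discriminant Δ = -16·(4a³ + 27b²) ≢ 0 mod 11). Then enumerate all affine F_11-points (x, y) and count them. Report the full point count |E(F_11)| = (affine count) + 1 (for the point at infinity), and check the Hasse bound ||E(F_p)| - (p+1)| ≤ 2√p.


Affine points = {(1, 5), (1, 6), (5, 1), (5, 10), (6, 0), (10, 3), (10, 8)}; affine count = 7; |E(F_11)| = 8.

Discriminant check: Δ ∝ 4a³ + 27b² = 4·7³ + 27·6² = 4·343 + 27·36 ≡ 1 (mod 11). Nonzero ⇒ E is nonsingular.
For each x ∈ F_11, compute rhs = x³ + 7·x + 6 mod 11, then count y ∈ F_11 with y² ≡ rhs.
  x = 0: rhs = 6, matching y values: none (0 points).
  x = 1: rhs = 3, matching y values: 5, 6 (2 points).
  x = 2: rhs = 6, matching y values: none (0 points).
  x = 3: rhs = 10, matching y values: none (0 points).
  x = 4: rhs = 10, matching y values: none (0 points).
  x = 5: rhs = 1, matching y values: 1, 10 (2 points).
  x = 6: rhs = 0, matching y values: 0 (1 points).
  x = 7: rhs = 2, matching y values: none (0 points).
  x = 8: rhs = 2, matching y values: none (0 points).
  x = 9: rhs = 6, matching y values: none (0 points).
  x = 10: rhs = 9, matching y values: 3, 8 (2 points).
Total affine count: 7.
Full point count |E(F_11)| = 7 + 1 = 8.
Hasse bound: |8 − (11+1)| = |-4| = 4 ≤ 2√11 ≈ 6.6332 ✓.


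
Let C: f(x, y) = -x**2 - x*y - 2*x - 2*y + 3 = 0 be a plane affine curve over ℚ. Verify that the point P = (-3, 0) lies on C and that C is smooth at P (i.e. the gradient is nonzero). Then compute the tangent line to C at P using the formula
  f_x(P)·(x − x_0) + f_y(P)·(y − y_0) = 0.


Tangent line at P: 4*x + y + 12 = 0.

Step 1: f(-3, 0) = 0, so P lies on C.
Step 2: partial derivatives
  f_x(x, y) = -2*x - y - 2, f_y(x, y) = -x - 2.
  f_x(P) = 4, f_y(P) = 1 (gradient nonzero, so P is smooth).
Step 3: tangent line at P: 4·(x − -3) + 1·(y − 0) = 0.
Expanding: 4*x + y + 12 = 0.


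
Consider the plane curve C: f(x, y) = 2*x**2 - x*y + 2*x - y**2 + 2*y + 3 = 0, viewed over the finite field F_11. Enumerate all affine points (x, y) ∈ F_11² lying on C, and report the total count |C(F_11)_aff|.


Affine F_11-points: {(0, 3), (0, 10), (2, 2), (2, 9), (4, 10), (6, 3), (6, 4), (7, 8), (7, 9), (9, 2)}; count = 10.

For each of the 121 pairs (x, y) ∈ F_11², evaluate f(x, y) mod 11. Record the zeros.
  x = 0: [0↦3, 1↦4, 2↦3, 3↦0, 4↦6, 5↦10, 6↦1, 7↦1, 8↦10, 9↦6, 10↦0]  zeros at y ∈ {3, 10}
  x = 1: [0↦7, 1↦7, 2↦5, 3↦1, 4↦6, 5↦9, 6↦10, 7↦9, 8↦6, 9↦1, 10↦5]  zeros at y ∈ ∅
  x = 2: [0↦4, 1↦3, 2↦0, 3↦6, 4↦10, 5↦1, 6↦1, 7↦10, 8↦6, 9↦0, 10↦3]  zeros at y ∈ {2, 9}
  x = 3: [0↦5, 1↦3, 2↦10, 3↦4, 4↦7, 5↦8, 6↦7, 7↦4, 8↦10, 9↦3, 10↦5]  zeros at y ∈ ∅
  x = 4: [0↦10, 1↦7, 2↦2, 3↦6, 4↦8, 5↦8, 6↦6, 7↦2, 8↦7, 9↦10, 10↦0]  zeros at y ∈ {10}
  x = 5: [0↦8, 1↦4, 2↦9, 3↦1, 4↦2, 5↦1, 6↦9, 7↦4, 8↦8, 9↦10, 10↦10]  zeros at y ∈ ∅
  x = 6: [0↦10, 1↦5, 2↦9, 3↦0, 4↦0, 5↦9, 6↦5, 7↦10, 8↦2, 9↦3, 10↦2]  zeros at y ∈ {3, 4}
  x = 7: [0↦5, 1↦10, 2↦2, 3↦3, 4↦2, 5↦10, 6↦5, 7↦9, 8↦0, 9↦0, 10↦9]  zeros at y ∈ {8, 9}
  x = 8: [0↦4, 1↦8, 2↦10, 3↦10, 4↦8, 5↦4, 6↦9, 7↦1, 8↦2, 9↦1, 10↦9]  zeros at y ∈ ∅
  x = 9: [0↦7, 1↦10, 2↦0, 3↦10, 4↦7, 5↦2, 6↦6, 7↦8, 8↦8, 9↦6, 10↦2]  zeros at y ∈ {2}
  x = 10: [0↦3, 1↦5, 2↦5, 3↦3, 4↦10, 5↦4, 6↦7, 7↦8, 8↦7, 9↦4, 10↦10]  zeros at y ∈ ∅
Collecting zeros: affine points = {(0, 3), (0, 10), (2, 2), (2, 9), (4, 10), (6, 3), (6, 4), (7, 8), (7, 9), (9, 2)}.
Total count |C(F_11)_aff| = 10.


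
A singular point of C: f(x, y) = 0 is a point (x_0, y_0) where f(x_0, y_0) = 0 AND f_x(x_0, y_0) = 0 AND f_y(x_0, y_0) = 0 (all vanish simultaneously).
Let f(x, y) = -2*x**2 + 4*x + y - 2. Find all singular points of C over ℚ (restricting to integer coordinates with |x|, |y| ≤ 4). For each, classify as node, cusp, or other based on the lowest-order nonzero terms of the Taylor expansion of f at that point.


No singular points in the scanned grid; C is smooth there.

Compute partial derivatives:
  f_x = 4 - 4*x.
  f_y = 1.
f_y = 1 is a nonzero constant, so f_y never vanishes: no point (x, y) can satisfy f = f_x = f_y = 0. In particular no (x, y) ∈ {−4, ..., 4}² is singular; the curve is smooth.


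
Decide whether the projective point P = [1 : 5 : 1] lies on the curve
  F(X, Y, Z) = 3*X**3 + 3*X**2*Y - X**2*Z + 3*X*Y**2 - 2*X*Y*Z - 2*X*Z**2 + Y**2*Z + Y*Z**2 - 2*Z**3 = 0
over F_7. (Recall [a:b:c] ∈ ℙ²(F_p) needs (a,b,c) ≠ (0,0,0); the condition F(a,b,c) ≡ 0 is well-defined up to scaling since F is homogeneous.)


F(1,5,1) ≡ 3 (mod 7); P is NOT on the curve.

Evaluate F(1, 5, 1) term-by-term (mod 7).
  3*X**3 ↦ 3·1·1·1 = 3
  3*X**2*Y ↦ 3·1·5·1 = 15
  -X**2*Z ↦ -1·1·1·1 = -1
  3*X*Y**2 ↦ 3·1·25·1 = 75
  -2*X*Y*Z ↦ -2·1·5·1 = -10
  -2*X*Z**2 ↦ -2·1·1·1 = -2
  Y**2*Z ↦ 1·1·25·1 = 25
  Y*Z**2 ↦ 1·1·5·1 = 5
  -2*Z**3 ↦ -2·1·1·1 = -2
Sum: F(1, 5, 1) = (3) + (15) + (-1) + (75) + (-10) + (-2) + (25) + (5) + (-2) = 108.
Reducing mod 7: 108 ≡ 3 (mod 7).
Since F(a, b, c) ≡ 3 ≠ 0 (mod 7), P does NOT lie on the curve.


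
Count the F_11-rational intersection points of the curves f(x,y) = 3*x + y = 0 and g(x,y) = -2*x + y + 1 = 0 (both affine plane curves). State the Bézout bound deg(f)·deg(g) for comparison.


Common zeros: {(9, 6)}; count = 1; Bézout bound = 1.

deg(f) = 1, deg(g) = 1, so Bézout bound = 1.
Scan x ∈ F_11. For each x, list the y ∈ F_11 with f(x, y) ≡ 0 and those with g(x, y) ≡ 0 (mod 11); the common zeros in that column are the intersection.
  x = 0: f ≡ 0 at y ∈ {0}; g ≡ 0 at y ∈ {10}; common: ∅.
  x = 1: f ≡ 0 at y ∈ {8}; g ≡ 0 at y ∈ {1}; common: ∅.
  x = 2: f ≡ 0 at y ∈ {5}; g ≡ 0 at y ∈ {3}; common: ∅.
  x = 3: f ≡ 0 at y ∈ {2}; g ≡ 0 at y ∈ {5}; common: ∅.
  x = 4: f ≡ 0 at y ∈ {10}; g ≡ 0 at y ∈ {7}; common: ∅.
  x = 5: f ≡ 0 at y ∈ {7}; g ≡ 0 at y ∈ {9}; common: ∅.
  x = 6: f ≡ 0 at y ∈ {4}; g ≡ 0 at y ∈ {0}; common: ∅.
  x = 7: f ≡ 0 at y ∈ {1}; g ≡ 0 at y ∈ {2}; common: ∅.
  x = 8: f ≡ 0 at y ∈ {9}; g ≡ 0 at y ∈ {4}; common: ∅.
  x = 9: f ≡ 0 at y ∈ {6}; g ≡ 0 at y ∈ {6}; common: {6}.
  x = 10: f ≡ 0 at y ∈ {3}; g ≡ 0 at y ∈ {8}; common: ∅.
Collecting: common zeros = {(9, 6)}, so the count is 1.
Comparison with the Bézout bound: 1 ≤ 1 = deg(f)·deg(g), as expected for curves with no common component (the bound is attained).


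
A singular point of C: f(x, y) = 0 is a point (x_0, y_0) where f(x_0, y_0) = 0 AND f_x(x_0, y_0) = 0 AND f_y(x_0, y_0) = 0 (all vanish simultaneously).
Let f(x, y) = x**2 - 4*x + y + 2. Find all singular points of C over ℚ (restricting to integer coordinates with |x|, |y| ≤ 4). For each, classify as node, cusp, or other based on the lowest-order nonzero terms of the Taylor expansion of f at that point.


No singular points in the scanned grid; C is smooth there.

Compute partial derivatives:
  f_x = 2*x - 4.
  f_y = 1.
f_y = 1 is a nonzero constant, so f_y never vanishes: no point (x, y) can satisfy f = f_x = f_y = 0. In particular no (x, y) ∈ {−4, ..., 4}² is singular; the curve is smooth.


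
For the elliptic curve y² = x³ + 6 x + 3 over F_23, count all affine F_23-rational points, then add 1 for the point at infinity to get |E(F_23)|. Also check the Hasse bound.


Affine points = {(0, 7), (0, 16), (2, 0), (3, 5), (3, 18), (6, 5), (6, 18), (9, 2), (9, 21), (12, 3), (12, 20), (13, 1), (13, 22), (14, 5), (14, 18), (15, 8), (15, 15), (16, 3), (16, 20), (17, 2), (17, 21), (18, 3), (18, 20), (20, 2), (20, 21), (21, 11), (21, 12)}; affine count = 27; |E(F_23)| = 28.

Discriminant check: Δ ∝ 4a³ + 27b² = 4·6³ + 27·3² = 4·216 + 27·9 ≡ 3 (mod 23). Nonzero ⇒ E is nonsingular.
For each x ∈ F_23, compute rhs = x³ + 6·x + 3 mod 23, then count y ∈ F_23 with y² ≡ rhs.
  x = 0: rhs = 3, matching y values: 7, 16 (2 points).
  x = 1: rhs = 10, matching y values: none (0 points).
  x = 2: rhs = 0, matching y values: 0 (1 points).
  x = 3: rhs = 2, matching y values: 5, 18 (2 points).
  x = 4: rhs = 22, matching y values: none (0 points).
  x = 5: rhs = 20, matching y values: none (0 points).
  x = 6: rhs = 2, matching y values: 5, 18 (2 points).
  x = 7: rhs = 20, matching y values: none (0 points).
  x = 8: rhs = 11, matching y values: none (0 points).
  x = 9: rhs = 4, matching y values: 2, 21 (2 points).
  x = 10: rhs = 5, matching y values: none (0 points).
  x = 11: rhs = 20, matching y values: none (0 points).
  x = 12: rhs = 9, matching y values: 3, 20 (2 points).
  x = 13: rhs = 1, matching y values: 1, 22 (2 points).
  x = 14: rhs = 2, matching y values: 5, 18 (2 points).
  x = 15: rhs = 18, matching y values: 8, 15 (2 points).
  x = 16: rhs = 9, matching y values: 3, 20 (2 points).
  x = 17: rhs = 4, matching y values: 2, 21 (2 points).
  x = 18: rhs = 9, matching y values: 3, 20 (2 points).
  x = 19: rhs = 7, matching y values: none (0 points).
  x = 20: rhs = 4, matching y values: 2, 21 (2 points).
  x = 21: rhs = 6, matching y values: 11, 12 (2 points).
  x = 22: rhs = 19, matching y values: none (0 points).
Total affine count: 27.
Full point count |E(F_23)| = 27 + 1 = 28.
Hasse bound: |28 − (23+1)| = |4| = 4 ≤ 2√23 ≈ 9.5917 ✓.


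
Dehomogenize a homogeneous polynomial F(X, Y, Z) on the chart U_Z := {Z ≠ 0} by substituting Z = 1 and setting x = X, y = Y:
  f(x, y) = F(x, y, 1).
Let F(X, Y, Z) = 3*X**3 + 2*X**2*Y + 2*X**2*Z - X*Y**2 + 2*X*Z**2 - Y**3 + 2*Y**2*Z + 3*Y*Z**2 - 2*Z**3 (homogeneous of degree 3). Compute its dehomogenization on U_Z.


f(x, y) = 3*x**3 + 2*x**2*y + 2*x**2 - x*y**2 + 2*x - y**3 + 2*y**2 + 3*y - 2

On U_Z we set Z = 1. Each monomial c·X^i·Y^j·Z^k in F becomes c·x^i·y^j·1^k = c·x^i·y^j.
Substituting Z = 1: F(X, Y, 1) = 3*x**3 + 2*x**2*y + 2*x**2 - x*y**2 + 2*x - y**3 + 2*y**2 + 3*y - 2.
Note: deg(f) ≤ deg(F) = 3; strict inequality happens when F is divisible by Z (lost terms).


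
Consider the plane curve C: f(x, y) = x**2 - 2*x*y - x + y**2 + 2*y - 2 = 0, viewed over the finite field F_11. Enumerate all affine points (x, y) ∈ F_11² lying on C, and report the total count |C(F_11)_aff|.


Affine F_11-points: {(0, 4), (0, 5), (2, 0), (2, 2), (3, 2), (5, 1), (5, 7), (9, 1), (9, 4), (10, 0), (10, 7)}; count = 11.

For each of the 121 pairs (x, y) ∈ F_11², evaluate f(x, y) mod 11. Record the zeros.
  x = 0: [0↦9, 1↦1, 2↦6, 3↦2, 4↦0, 5↦0, 6↦2, 7↦6, 8↦1, 9↦9, 10↦8]  zeros at y ∈ {4, 5}
  x = 1: [0↦9, 1↦10, 2↦2, 3↦7, 4↦3, 5↦1, 6↦1, 7↦3, 8↦7, 9↦2, 10↦10]  zeros at y ∈ ∅
  x = 2: [0↦0, 1↦10, 2↦0, 3↦3, 4↦8, 5↦4, 6↦2, 7↦2, 8↦4, 9↦8, 10↦3]  zeros at y ∈ {0, 2}
  x = 3: [0↦4, 1↦1, 2↦0, 3↦1, 4↦4, 5↦9, 6↦5, 7↦3, 8↦3, 9↦5, 10↦9]  zeros at y ∈ {2}
  x = 4: [0↦10, 1↦5, 2↦2, 3↦1, 4↦2, 5↦5, 6↦10, 7↦6, 8↦4, 9↦4, 10↦6]  zeros at y ∈ ∅
  x = 5: [0↦7, 1↦0, 2↦6, 3↦3, 4↦2, 5↦3, 6↦6, 7↦0, 8↦7, 9↦5, 10↦5]  zeros at y ∈ {1, 7}
  x = 6: [0↦6, 1↦8, 2↦1, 3↦7, 4↦4, 5↦3, 6↦4, 7↦7, 8↦1, 9↦8, 10↦6]  zeros at y ∈ ∅
  x = 7: [0↦7, 1↦7, 2↦9, 3↦2, 4↦8, 5↦5, 6↦4, 7↦5, 8↦8, 9↦2, 10↦9]  zeros at y ∈ ∅
  x = 8: [0↦10, 1↦8, 2↦8, 3↦10, 4↦3, 5↦9, 6↦6, 7↦5, 8↦6, 9↦9, 10↦3]  zeros at y ∈ ∅
  x = 9: [0↦4, 1↦0, 2↦9, 3↦9, 4↦0, 5↦4, 6↦10, 7↦7, 8↦6, 9↦7, 10↦10]  zeros at y ∈ {1, 4}
  x = 10: [0↦0, 1↦5, 2↦1, 3↦10, 4↦10, 5↦1, 6↦5, 7↦0, 8↦8, 9↦7, 10↦8]  zeros at y ∈ {0, 7}
Collecting zeros: affine points = {(0, 4), (0, 5), (2, 0), (2, 2), (3, 2), (5, 1), (5, 7), (9, 1), (9, 4), (10, 0), (10, 7)}.
Total count |C(F_11)_aff| = 11.


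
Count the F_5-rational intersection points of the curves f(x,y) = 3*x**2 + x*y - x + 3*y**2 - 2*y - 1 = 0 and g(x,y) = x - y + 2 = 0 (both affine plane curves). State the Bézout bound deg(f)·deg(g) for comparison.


Common zeros: {(1, 3)}; count = 1; Bézout bound = 2.

deg(f) = 2, deg(g) = 1, so Bézout bound = 2.
Scan x ∈ F_5. For each x, list the y ∈ F_5 with f(x, y) ≡ 0 and those with g(x, y) ≡ 0 (mod 5); the common zeros in that column are the intersection.
  x = 0: f ≡ 0 at y ∈ {1, 3}; g ≡ 0 at y ∈ {2}; common: ∅.
  x = 1: f ≡ 0 at y ∈ {3, 4}; g ≡ 0 at y ∈ {3}; common: {3}.
  x = 2: f ≡ 0 at y ∈ ∅; g ≡ 0 at y ∈ {4}; common: ∅.
  x = 3: f ≡ 0 at y ∈ {4}; g ≡ 0 at y ∈ {0}; common: ∅.
  x = 4: f ≡ 0 at y ∈ ∅; g ≡ 0 at y ∈ {1}; common: ∅.
Collecting: common zeros = {(1, 3)}, so the count is 1.
Comparison with the Bézout bound: 1 ≤ 2 = deg(f)·deg(g), as expected for curves with no common component (the affine F_5-count falls short of the bound because intersections may lie at infinity, over extension fields, or carry multiplicity).


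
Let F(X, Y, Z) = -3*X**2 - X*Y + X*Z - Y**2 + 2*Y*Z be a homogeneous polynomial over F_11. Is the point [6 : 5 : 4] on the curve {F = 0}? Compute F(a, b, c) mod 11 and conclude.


F(6,5,4) ≡ 0 (mod 11); P is on the curve.

Evaluate F(6, 5, 4) term-by-term (mod 11).
  -3*X**2 ↦ -3·36·1·1 = -108
  -X*Y ↦ -1·6·5·1 = -30
  X*Z ↦ 1·6·1·4 = 24
  -Y**2 ↦ -1·1·25·1 = -25
  2*Y*Z ↦ 2·1·5·4 = 40
Sum: F(6, 5, 4) = (-108) + (-30) + (24) + (-25) + (40) = -99.
Reducing mod 11: -99 ≡ 0 (mod 11).
Since F(a, b, c) ≡ 0 (mod 11), P lies on the curve.
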